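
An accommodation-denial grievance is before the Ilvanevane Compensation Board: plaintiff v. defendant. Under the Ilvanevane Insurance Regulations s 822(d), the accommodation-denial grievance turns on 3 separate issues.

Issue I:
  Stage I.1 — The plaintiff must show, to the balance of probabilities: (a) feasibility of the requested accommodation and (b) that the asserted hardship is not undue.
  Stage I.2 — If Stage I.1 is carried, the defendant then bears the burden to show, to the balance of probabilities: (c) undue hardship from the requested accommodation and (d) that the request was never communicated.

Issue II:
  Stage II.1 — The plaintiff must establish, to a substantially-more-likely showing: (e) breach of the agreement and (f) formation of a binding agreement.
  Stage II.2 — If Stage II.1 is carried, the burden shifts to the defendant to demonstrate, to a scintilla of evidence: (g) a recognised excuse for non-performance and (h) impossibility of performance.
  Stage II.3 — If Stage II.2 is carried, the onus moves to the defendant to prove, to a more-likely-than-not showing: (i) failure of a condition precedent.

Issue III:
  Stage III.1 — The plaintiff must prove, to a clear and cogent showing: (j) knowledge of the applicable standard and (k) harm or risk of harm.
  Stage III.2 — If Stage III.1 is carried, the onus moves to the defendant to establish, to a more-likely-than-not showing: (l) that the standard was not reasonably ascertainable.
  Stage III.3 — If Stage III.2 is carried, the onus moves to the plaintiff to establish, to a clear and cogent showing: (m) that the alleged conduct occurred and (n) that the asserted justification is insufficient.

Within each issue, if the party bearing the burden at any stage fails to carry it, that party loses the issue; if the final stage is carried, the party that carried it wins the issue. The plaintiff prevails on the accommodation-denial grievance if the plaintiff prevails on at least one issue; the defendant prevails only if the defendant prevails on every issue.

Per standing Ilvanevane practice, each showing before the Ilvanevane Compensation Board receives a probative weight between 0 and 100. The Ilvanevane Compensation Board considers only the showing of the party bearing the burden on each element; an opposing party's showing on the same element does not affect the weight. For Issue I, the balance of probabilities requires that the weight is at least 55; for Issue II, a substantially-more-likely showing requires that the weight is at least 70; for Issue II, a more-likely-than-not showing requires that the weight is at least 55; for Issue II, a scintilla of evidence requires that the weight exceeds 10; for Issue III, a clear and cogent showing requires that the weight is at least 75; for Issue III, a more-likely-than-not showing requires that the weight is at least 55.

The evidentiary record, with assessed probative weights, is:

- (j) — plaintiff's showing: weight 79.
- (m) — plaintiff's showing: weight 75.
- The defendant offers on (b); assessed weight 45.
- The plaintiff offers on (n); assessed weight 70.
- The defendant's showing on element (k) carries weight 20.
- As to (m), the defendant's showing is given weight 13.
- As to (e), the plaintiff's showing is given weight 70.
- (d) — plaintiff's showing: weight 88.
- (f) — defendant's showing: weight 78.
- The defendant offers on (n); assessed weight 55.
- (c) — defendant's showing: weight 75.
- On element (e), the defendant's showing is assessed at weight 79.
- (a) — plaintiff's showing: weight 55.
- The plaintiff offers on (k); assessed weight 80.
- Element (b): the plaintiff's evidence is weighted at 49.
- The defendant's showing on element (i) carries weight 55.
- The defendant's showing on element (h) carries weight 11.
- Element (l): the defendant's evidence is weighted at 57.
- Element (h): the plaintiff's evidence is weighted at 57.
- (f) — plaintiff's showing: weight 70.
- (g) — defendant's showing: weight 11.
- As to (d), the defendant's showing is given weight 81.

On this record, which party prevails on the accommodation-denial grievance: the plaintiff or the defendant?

— Issue I —
Stage I.1 — burden on plaintiff; standard: the balance of probabilities (weight is at least 55).
    (a): 55 ≥ 55 [met]
    (b): 49 (defendant's 45 disregarded) < 55 [not met]
  The plaintiff does not carry Stage I.1.
The analysis ends at Stage I.1; the defendant prevails on this issue.
— Issue II —
Stage II.1 — burden on plaintiff; standard: a substantially-more-likely showing (weight is at least 70).
    (e): 70 (defendant's 79 disregarded) ≥ 70 [met]
    (f): 70 (defendant's 78 disregarded) ≥ 70 [met]
  Stage II.1 is satisfied; the onus moves to the defendant.
Stage II.2 — burden on defendant; standard: a scintilla of evidence (weight exceeds 10).
    (g): 11 > 10 [met]
    (h): 11 (plaintiff's 57 disregarded) > 10 [met]
  All elements met. The defendant retains the burden for Stage II.3.
Stage II.3 — burden on defendant; standard: a more-likely-than-not showing (weight is at least 55).
    (i): 55 ≥ 55 [met]
  All elements met at the final stage.
With every stage satisfied, the defendant prevails on this issue.
— Issue III —
Stage III.1 (plaintiff, a clear and cogent showing, weight is at least 75): (j) 79 ≥ 75 — meets; (k) 80 (defendant's 20 disregarded) ≥ 75 — meets.
  The plaintiff carries Stage III.1; the defendant now bears the burden.
Stage III.2 (defendant, a more-likely-than-not showing, weight is at least 55): (l) 57 ≥ 55 — meets.
  All elements met. The burden passes to the plaintiff.
Stage III.3 (plaintiff, a clear and cogent showing, weight is at least 75): (m) 75 (defendant's 13 disregarded) ≥ 75 — meets; (n) 70 (defendant's 55 disregarded) < 75 — fails.
  The plaintiff does not carry Stage III.3.
The defendant prevails on this issue.
Per-issue: Issue I → defendant; Issue II → defendant; Issue III → defendant. The plaintiff must prevail on at least one issue; overall, the defendant prevails.

defendant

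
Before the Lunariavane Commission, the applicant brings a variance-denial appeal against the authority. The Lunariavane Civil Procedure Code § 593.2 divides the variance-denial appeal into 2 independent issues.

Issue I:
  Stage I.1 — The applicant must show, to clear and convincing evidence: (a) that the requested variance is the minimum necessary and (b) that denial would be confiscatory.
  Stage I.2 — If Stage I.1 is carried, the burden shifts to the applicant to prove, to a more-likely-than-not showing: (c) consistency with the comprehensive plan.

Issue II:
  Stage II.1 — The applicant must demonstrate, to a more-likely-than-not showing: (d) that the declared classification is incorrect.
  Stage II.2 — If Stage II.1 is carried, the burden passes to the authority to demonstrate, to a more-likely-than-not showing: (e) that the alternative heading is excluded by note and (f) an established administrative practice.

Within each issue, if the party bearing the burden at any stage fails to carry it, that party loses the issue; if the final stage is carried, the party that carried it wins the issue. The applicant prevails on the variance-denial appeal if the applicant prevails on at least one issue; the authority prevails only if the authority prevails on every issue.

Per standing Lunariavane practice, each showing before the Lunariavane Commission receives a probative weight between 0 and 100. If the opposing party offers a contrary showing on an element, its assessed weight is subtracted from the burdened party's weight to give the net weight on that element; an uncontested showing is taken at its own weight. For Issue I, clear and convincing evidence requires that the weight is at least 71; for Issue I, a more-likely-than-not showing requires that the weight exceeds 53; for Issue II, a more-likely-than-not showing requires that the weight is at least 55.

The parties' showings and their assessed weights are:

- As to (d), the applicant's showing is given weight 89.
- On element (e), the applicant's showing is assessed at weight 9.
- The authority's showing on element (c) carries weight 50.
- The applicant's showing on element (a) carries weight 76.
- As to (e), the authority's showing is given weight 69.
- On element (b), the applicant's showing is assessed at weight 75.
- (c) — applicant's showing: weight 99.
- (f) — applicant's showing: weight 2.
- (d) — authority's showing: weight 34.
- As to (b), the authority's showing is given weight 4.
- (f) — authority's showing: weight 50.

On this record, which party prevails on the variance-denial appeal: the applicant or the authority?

applicant

— Issue I —
Stage I.1 (applicant, clear and convincing evidence, weight is at least 71): (a) 76 ≥ 71 — meets; (b) net 75−4=71 ≥ 71 — meets.
  Stage I.1 carried; the burden remains with the applicant.
Stage I.2 (applicant, a more-likely-than-not showing, weight exceeds 53): (c) net 99−50=49 ≤ 53 — fails.
  Stage I.2 not carried; the applicant fails its burden.
The analysis ends at Stage I.2; the authority prevails on this issue.
— Issue II —
Stage II.1 (applicant, a more-likely-than-not showing, weight is at least 55): (d) net 89−34=55 ≥ 55 — meets.
  All elements met. The burden passes to the authority.
Stage II.2 (authority, a more-likely-than-not showing, weight is at least 55): (e) net 69−9=60 ≥ 55 — meets; (f) net 50−2=48 < 55 — fails.
  Not every element is met, so the authority fails to carry Stage II.2.
The analysis ends at Stage II.2; the applicant prevails on this issue.
Per-issue: Issue I → authority; Issue II → applicant. The applicant must prevail on at least one issue; overall, the applicant prevails.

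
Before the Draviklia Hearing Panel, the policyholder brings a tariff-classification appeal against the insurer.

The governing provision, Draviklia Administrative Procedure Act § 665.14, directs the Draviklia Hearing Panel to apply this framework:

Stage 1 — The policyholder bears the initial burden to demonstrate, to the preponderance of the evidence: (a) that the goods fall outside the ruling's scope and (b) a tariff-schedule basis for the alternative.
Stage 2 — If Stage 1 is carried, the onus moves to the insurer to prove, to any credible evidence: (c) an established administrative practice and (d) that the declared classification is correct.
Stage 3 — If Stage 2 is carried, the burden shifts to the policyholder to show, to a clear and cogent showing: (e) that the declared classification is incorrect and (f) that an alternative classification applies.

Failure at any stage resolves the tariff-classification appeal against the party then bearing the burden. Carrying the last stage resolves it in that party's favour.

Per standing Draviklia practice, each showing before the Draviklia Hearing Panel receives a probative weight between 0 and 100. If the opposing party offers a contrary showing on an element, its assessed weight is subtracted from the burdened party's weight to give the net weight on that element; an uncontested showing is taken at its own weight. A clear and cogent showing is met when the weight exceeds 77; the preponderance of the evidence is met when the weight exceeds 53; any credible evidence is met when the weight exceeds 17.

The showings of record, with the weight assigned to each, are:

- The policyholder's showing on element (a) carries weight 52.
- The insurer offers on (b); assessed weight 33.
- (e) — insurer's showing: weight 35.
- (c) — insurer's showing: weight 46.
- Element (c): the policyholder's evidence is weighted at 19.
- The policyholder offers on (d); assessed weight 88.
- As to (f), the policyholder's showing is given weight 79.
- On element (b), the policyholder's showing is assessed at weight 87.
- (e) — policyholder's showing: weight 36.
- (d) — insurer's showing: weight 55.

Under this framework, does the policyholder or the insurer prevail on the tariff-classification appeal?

insurer

At Stage 1 the policyholder must meet the preponderance of the evidence (weight exceeds 53): on (a) the weight is 52, which does not exceed 53, so (a) does not meet the standard; on (b) the weight is 87 less the opposing 33 gives net 54, which does exceed 53, so (b) meets the standard.
  Stage 1 not carried; the policyholder fails its burden.
So the insurer prevails.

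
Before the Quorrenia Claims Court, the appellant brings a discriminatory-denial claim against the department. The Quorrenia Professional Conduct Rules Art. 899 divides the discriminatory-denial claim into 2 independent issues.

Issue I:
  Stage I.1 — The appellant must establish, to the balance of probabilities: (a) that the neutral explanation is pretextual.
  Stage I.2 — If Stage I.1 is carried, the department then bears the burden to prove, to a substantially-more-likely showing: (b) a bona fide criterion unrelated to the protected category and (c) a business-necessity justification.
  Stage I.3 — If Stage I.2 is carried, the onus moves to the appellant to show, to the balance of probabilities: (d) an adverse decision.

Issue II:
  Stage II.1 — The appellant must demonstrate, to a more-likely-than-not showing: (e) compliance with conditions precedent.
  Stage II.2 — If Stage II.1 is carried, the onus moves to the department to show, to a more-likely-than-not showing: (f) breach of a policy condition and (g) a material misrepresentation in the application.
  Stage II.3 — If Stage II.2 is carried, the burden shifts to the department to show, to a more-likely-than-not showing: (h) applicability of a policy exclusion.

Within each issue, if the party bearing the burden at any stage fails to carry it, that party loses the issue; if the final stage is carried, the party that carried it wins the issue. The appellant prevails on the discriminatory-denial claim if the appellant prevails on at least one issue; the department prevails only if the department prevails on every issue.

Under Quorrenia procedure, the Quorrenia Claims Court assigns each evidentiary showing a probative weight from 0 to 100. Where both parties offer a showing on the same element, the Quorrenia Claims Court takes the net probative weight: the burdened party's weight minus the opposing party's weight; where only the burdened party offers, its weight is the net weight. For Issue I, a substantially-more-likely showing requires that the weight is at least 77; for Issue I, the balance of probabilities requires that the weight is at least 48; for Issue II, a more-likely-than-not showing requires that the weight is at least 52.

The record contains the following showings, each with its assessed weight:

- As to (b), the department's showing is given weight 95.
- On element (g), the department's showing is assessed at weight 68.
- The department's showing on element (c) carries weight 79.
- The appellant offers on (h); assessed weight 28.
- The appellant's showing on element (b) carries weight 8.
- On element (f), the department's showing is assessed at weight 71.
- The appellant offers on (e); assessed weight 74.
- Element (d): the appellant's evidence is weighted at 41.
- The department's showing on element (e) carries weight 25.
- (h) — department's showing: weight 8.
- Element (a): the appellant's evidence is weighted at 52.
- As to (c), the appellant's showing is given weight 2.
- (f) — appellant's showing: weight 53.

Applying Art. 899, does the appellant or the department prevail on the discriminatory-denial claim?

department

— Issue I —
At Stage I.1 the appellant must meet the balance of probabilities (weight is at least 48): on (a) the weight is 52, which does reach 48, so (a) meets the standard.
  Stage I.1 carried; the burden shifts to the department.
At Stage I.2 the department must meet a substantially-more-likely showing (weight is at least 77): on (b) the weight is 95 less the opposing 8 gives net 87, ≥ 77, so (b) meets the standard; on (c) the weight is 79 less the opposing 2 gives net 77, ≥ 77, so (c) meets the standard.
  All elements met. The burden passes to the appellant.
At Stage I.3 the appellant must meet the balance of probabilities (weight is at least 48): on (d) the weight is 41, which does not reach 48, so (d) does not meet the standard.
  Not every element is met, so the appellant fails to carry Stage I.3.
The analysis ends at Stage I.3; the department prevails on this issue.
— Issue II —
Stage II.1 (appellant, a more-likely-than-not showing, weight is at least 52): (e) net 74−25=49 < 52 — fails.
  Not every element is met, so the appellant fails to carry Stage II.1.
The department prevails on this issue.
Per-issue: Issue I → department; Issue II → department. The appellant must prevail on at least one issue; overall, the department prevails.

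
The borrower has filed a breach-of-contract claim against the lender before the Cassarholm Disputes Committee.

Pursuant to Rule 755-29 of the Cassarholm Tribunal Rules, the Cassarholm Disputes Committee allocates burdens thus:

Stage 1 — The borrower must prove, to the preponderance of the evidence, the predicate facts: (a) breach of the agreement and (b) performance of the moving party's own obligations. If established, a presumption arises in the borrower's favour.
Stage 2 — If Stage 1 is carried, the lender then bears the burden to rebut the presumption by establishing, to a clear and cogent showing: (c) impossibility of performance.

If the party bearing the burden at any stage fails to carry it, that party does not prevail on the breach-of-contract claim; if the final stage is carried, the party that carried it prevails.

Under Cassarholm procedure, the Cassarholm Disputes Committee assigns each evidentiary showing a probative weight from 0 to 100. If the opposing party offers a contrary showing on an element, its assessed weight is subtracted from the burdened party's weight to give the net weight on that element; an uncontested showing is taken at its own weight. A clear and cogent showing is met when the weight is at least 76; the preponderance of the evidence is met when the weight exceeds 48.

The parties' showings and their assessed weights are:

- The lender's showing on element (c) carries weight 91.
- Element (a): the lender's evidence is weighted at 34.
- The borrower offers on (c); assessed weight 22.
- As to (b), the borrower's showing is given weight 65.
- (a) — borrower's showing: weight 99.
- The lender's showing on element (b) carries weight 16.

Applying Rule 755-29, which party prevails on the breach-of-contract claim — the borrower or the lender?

borrower

Stage 1 — burden on borrower; standard: the preponderance of the evidence (weight exceeds 48).
    (a): 99 − 34 = 65 > 48 [met]
    (b): 65 − 16 = 49 > 48 [met]
  Stage 1 is satisfied; the onus moves to the lender.
Stage 2 — burden on lender; standard: a clear and cogent showing (weight is at least 76).
    (c): 91 − 22 = 69 < 76 [not met]
  Stage 2 not carried; the lender fails its burden.
The borrower prevails.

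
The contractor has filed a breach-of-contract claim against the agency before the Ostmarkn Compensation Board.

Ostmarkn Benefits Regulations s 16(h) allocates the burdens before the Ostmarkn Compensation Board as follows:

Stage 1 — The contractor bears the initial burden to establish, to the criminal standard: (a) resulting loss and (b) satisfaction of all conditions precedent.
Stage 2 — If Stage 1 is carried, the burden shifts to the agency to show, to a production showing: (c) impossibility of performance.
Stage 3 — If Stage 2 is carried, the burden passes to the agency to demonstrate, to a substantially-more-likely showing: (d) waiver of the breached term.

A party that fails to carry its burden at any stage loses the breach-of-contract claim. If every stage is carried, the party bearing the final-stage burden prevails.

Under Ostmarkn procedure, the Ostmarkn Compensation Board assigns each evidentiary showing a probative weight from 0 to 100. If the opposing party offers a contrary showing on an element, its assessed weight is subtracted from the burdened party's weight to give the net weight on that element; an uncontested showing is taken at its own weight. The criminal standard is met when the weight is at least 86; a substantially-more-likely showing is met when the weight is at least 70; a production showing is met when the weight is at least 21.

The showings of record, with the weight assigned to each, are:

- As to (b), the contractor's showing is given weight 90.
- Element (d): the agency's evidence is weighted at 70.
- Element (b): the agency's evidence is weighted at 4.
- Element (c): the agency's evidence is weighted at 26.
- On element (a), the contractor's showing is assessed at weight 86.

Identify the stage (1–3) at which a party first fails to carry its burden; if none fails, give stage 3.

stage 3

At Stage 1 the contractor must meet the criminal standard (weight is at least 86): on (a) the weight is 86, ≥ 86, so (a) meets the standard; on (b) the weight is 90 less the opposing 4 gives net 86, which does reach 86, so (b) meets the standard.
  Stage 1 is satisfied; the onus moves to the agency.
At Stage 2 the agency must meet a production showing (weight is at least 21): on (c) the weight is 26, which does reach 21, so (c) meets the standard.
  All elements met. The agency retains the burden for Stage 3.
At Stage 3 the agency must meet a substantially-more-likely showing (weight is at least 70): on (d) the weight is 70, ≥ 70, so (d) meets the standard.
  Stage 3 carried; the final stage is satisfied.
With every stage satisfied, the agency prevails.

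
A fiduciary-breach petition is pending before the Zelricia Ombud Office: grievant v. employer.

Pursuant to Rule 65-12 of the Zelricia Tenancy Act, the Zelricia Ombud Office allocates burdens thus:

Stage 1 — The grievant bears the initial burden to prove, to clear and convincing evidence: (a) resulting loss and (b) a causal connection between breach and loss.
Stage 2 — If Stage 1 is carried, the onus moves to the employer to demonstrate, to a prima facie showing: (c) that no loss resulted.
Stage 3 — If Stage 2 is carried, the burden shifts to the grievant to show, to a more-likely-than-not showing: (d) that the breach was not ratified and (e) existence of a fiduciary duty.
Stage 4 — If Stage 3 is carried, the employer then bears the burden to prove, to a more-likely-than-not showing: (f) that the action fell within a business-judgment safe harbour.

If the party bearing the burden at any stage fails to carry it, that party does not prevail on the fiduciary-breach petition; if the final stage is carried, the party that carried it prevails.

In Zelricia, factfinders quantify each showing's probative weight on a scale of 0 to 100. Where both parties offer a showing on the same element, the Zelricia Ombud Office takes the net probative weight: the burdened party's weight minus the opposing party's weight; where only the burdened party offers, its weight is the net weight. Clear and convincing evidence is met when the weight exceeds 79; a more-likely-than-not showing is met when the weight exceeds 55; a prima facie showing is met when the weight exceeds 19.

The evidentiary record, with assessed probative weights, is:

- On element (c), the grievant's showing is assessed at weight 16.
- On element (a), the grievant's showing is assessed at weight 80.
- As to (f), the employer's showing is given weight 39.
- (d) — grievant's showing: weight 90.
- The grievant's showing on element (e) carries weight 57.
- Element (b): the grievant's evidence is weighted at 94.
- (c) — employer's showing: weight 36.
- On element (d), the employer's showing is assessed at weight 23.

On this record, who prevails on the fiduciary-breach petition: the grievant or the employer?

grievant

Stage 1 (grievant, clear and convincing evidence, weight exceeds 79): (a) 80 > 79 — meets; (b) 94 > 79 — meets.
  Stage 1 carried; the burden shifts to the employer.
Stage 2 (employer, a prima facie showing, weight exceeds 19): (c) net 36−16=20 > 19 — meets.
  All elements met. The burden passes to the grievant.
Stage 3 (grievant, a more-likely-than-not showing, weight exceeds 55): (d) net 90−23=67 > 55 — meets; (e) 57 > 55 — meets.
  Stage 3 is satisfied; the onus moves to the employer.
Stage 4 (employer, a more-likely-than-not showing, weight exceeds 55): (f) 39 ≤ 55 — fails.
  The employer does not carry Stage 4.
The analysis ends at Stage 4; the grievant prevails.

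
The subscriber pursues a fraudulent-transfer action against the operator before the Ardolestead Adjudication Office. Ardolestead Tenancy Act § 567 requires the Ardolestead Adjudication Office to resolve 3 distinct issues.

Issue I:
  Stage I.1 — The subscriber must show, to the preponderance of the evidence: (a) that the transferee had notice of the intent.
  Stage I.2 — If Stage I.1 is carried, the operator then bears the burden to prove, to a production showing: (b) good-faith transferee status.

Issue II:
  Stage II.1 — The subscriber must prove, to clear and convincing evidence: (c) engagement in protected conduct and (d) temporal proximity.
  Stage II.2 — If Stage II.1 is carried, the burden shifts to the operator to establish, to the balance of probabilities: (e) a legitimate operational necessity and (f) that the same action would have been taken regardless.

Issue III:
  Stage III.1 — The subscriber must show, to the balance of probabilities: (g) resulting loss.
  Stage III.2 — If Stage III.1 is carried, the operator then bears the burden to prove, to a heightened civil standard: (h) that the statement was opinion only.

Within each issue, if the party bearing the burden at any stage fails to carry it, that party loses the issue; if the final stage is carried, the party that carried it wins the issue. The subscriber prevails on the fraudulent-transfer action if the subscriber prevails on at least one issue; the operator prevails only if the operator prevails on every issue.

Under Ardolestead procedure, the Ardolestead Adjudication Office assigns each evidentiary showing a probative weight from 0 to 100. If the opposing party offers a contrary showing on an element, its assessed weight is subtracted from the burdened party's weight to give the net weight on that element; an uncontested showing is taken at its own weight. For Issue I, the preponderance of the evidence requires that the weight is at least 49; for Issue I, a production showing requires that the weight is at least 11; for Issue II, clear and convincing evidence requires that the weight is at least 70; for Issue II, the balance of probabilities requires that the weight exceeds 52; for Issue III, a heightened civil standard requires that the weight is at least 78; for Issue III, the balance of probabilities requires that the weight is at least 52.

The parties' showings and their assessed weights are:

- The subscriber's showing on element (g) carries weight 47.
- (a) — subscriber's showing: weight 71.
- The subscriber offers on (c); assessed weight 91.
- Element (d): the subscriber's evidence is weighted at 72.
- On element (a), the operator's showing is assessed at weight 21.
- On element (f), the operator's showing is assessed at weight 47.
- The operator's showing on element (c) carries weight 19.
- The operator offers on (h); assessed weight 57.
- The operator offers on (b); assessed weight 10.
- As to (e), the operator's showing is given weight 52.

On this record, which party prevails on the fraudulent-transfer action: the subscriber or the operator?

— Issue I —
At Stage I.1 the subscriber must meet the preponderance of the evidence (weight is at least 49): on (a) the weight is 71 less the opposing 21 gives net 50, which does reach 49, so (a) meets the standard.
  The subscriber carries Stage I.1; the operator now bears the burden.
At Stage I.2 the operator must meet a production showing (weight is at least 11): on (b) the weight is 10, which does not reach 11, so (b) does not meet the standard.
  Not every element is met, so the operator fails to carry Stage I.2.
So the subscriber prevails on this issue.
— Issue II —
At Stage II.1 the subscriber must meet clear and convincing evidence (weight is at least 70): on (c) the weight is 91 less the opposing 19 gives net 72, which does reach 70, so (c) meets the standard; on (d) the weight is 72, ≥ 70, so (d) meets the standard.
  The subscriber carries Stage II.1; the operator now bears the burden.
At Stage II.2 the operator must meet the balance of probabilities (weight exceeds 52): on (e) the weight is 52, which does not exceed 52, so (e) does not meet the standard; on (f) the weight is 47, which does not exceed 52, so (f) does not meet the standard.
  The operator does not carry Stage II.2.
The subscriber prevails on this issue.
— Issue III —
Stage III.1 — burden on subscriber; standard: the balance of probabilities (weight is at least 52).
    (g): 47 < 52 [not met]
  The subscriber does not carry Stage III.1.
The analysis ends at Stage III.1; the operator prevails on this issue.
Per-issue: Issue I → subscriber; Issue II → subscriber; Issue III → operator. The subscriber must prevail on at least one issue; overall, the subscriber prevails.

subscriber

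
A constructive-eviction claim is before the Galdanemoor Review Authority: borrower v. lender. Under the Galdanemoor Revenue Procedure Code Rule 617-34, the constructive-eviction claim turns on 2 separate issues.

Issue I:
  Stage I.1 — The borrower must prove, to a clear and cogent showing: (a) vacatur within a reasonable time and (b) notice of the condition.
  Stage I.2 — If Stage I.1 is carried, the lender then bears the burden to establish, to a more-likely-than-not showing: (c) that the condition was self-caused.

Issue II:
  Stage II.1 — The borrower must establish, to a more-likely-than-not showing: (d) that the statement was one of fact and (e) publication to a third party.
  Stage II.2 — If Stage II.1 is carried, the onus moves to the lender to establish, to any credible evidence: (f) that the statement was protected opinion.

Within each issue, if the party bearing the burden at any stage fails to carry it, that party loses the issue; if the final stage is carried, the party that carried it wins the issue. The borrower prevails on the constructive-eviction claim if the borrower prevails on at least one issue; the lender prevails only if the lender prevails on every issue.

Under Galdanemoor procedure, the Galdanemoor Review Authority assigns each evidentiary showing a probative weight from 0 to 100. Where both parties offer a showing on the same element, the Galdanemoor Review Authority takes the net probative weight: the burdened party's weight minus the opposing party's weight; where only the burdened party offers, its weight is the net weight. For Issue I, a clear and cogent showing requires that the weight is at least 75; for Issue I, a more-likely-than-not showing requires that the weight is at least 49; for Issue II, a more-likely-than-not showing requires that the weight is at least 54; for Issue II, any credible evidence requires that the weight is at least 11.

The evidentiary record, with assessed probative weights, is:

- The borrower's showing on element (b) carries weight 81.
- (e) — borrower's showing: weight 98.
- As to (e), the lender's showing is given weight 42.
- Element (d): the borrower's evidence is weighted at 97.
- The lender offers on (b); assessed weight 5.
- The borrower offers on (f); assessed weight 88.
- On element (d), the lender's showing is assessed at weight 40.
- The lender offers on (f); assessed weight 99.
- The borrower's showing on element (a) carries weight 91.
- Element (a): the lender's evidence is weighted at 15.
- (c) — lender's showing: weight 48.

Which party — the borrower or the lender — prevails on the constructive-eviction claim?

borrower

— Issue I —
Stage I.1 (borrower, a clear and cogent showing, weight is at least 75): (a) net 91−15=76 ≥ 75 — meets; (b) net 81−5=76 ≥ 75 — meets.
  All elements met. The burden passes to the lender.
Stage I.2 (lender, a more-likely-than-not showing, weight is at least 49): (c) 48 < 49 — fails.
  Not every element is met, so the lender fails to carry Stage I.2.
The borrower prevails on this issue.
— Issue II —
At Stage II.1 the borrower must meet a more-likely-than-not showing (weight is at least 54): on (d) the weight is 97 less the opposing 40 gives net 57, ≥ 54, so (d) meets the standard; on (e) the weight is 98 less the opposing 42 gives net 56, which does reach 54, so (e) meets the standard.
  Stage II.1 is satisfied; the onus moves to the lender.
At Stage II.2 the lender must meet any credible evidence (weight is at least 11): on (f) the weight is 99 less the opposing 88 gives net 11, which does reach 11, so (f) meets the standard.
  All elements met at the final stage.
Every stage carried; the lender prevails on this issue.
Per-issue: Issue I → borrower; Issue II → lender. The borrower must prevail on at least one issue; overall, the borrower prevails.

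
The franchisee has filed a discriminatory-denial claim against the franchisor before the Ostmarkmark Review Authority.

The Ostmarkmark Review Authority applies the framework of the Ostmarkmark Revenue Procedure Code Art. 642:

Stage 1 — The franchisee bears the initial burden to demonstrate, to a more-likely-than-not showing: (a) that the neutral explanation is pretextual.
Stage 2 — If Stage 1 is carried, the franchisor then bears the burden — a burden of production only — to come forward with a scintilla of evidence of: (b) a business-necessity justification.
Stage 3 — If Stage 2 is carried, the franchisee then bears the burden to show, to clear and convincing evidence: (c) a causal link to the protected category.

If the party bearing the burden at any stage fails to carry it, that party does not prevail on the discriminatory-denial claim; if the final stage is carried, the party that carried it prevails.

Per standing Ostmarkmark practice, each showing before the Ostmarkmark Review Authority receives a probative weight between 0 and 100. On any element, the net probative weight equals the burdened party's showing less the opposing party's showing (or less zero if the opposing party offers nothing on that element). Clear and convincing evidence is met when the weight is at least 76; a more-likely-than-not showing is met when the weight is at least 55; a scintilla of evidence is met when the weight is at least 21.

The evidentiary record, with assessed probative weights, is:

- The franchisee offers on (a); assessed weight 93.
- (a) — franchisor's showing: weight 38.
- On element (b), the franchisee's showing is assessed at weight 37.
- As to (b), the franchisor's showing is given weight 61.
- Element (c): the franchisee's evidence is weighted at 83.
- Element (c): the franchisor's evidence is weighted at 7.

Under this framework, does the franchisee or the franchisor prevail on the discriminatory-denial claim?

franchisee

Stage 1 — burden on franchisee; standard: a more-likely-than-not showing (weight is at least 55).
    (a): 93 − 38 = 55 ≥ 55 [met]
  Stage 1 is satisfied; the onus moves to the franchisor.
Stage 2 — burden on franchisor; standard: a scintilla of evidence (weight is at least 21).
    (b): 61 − 37 = 24 ≥ 21 [met]
  Stage 2 carried; the burden shifts to the franchisee.
Stage 3 — burden on franchisee; standard: clear and convincing evidence (weight is at least 76).
    (c): 83 − 7 = 76 ≥ 76 [met]
  The franchisee carries the last stage.
With every stage satisfied, the franchisee prevails.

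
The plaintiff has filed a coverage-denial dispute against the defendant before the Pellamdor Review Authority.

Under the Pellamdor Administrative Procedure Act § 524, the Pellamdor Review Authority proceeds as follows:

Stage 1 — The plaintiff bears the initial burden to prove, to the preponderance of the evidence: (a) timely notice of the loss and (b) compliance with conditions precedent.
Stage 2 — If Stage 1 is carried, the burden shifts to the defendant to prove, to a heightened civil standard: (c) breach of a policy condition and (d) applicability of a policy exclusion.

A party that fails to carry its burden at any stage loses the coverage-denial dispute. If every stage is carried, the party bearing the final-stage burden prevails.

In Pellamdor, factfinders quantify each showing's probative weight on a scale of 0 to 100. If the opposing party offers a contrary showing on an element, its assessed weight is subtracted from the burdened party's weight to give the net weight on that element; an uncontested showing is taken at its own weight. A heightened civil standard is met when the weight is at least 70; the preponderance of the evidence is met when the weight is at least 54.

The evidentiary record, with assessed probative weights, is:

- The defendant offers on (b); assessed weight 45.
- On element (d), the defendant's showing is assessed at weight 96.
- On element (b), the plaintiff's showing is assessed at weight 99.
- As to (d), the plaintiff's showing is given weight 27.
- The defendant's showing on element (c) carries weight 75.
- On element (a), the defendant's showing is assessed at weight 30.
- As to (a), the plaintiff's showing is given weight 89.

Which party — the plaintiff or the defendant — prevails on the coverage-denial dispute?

Stage 1 (plaintiff, the preponderance of the evidence, weight is at least 54): (a) net 89−30=59 ≥ 54 — meets; (b) net 99−45=54 ≥ 54 — meets.
  Stage 1 carried; the burden shifts to the defendant.
Stage 2 (defendant, a heightened civil standard, weight is at least 70): (c) 75 ≥ 70 — meets; (d) net 96−27=69 < 70 — fails.
  Not every element is met, so the defendant fails to carry Stage 2.
The plaintiff prevails.

plaintiff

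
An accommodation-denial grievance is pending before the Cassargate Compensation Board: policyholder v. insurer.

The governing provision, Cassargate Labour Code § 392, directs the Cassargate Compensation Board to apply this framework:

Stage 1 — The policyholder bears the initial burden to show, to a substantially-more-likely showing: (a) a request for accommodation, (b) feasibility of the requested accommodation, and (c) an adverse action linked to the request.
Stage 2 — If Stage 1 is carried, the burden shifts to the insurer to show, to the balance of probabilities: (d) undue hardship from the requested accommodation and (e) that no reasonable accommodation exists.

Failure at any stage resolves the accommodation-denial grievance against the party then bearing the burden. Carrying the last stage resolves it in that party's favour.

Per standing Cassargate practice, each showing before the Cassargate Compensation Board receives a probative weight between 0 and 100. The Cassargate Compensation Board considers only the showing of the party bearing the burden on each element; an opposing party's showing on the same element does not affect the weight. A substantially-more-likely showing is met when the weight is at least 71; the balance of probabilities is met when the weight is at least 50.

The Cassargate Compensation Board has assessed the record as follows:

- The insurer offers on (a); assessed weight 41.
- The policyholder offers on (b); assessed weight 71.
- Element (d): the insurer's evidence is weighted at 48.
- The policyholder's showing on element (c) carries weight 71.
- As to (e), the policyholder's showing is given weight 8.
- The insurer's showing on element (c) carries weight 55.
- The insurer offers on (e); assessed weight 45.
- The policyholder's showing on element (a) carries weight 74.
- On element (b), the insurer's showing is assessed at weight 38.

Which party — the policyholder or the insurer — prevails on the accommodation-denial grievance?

policyholder

At Stage 1 the policyholder must meet a substantially-more-likely showing (weight is at least 71): on (a) the weight is 74 (the insurer's 41 is given no effect), ≥ 71, so (a) meets the standard; on (b) the weight is 71 (the insurer's 38 is given no effect), which does reach 71, so (b) meets the standard; on (c) the weight is 71 (the insurer's 55 is given no effect), which does reach 71, so (c) meets the standard.
  All elements met. The burden passes to the insurer.
At Stage 2 the insurer must meet the balance of probabilities (weight is at least 50): on (d) the weight is 48, < 50, so (d) does not meet the standard; on (e) the weight is 45 (the policyholder's 8 is given no effect), which does not reach 50, so (e) does not meet the standard.
  The insurer does not carry Stage 2.
The analysis ends at Stage 2; the policyholder prevails.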